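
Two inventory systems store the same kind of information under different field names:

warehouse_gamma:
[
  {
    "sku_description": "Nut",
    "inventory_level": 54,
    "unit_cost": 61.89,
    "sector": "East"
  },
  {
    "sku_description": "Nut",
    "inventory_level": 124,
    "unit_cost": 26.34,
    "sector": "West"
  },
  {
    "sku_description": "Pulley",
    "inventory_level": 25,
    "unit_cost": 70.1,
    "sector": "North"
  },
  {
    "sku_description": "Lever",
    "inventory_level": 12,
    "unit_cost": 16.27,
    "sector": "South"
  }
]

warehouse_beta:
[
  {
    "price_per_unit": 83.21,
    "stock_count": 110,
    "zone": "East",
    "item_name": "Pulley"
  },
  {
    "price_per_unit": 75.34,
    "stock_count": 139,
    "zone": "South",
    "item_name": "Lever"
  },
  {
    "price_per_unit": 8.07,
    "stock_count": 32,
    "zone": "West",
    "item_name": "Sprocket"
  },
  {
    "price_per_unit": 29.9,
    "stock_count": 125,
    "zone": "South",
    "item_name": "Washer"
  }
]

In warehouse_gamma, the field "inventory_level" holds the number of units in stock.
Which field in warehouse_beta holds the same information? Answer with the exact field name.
stock_count

In warehouse_gamma, "inventory_level" holds the number of units in stock.
The fields in warehouse_beta are: "price_per_unit", "stock_count", "zone", "item_name".
"stock_count" is the match: the name refers to the same concept and its values are whole-number counts (e.g. 110, 139).
The other fields ("price_per_unit", "zone", "item_name") hold different kinds of data.

So "inventory_level" in warehouse_gamma corresponds to "stock_count" in warehouse_beta.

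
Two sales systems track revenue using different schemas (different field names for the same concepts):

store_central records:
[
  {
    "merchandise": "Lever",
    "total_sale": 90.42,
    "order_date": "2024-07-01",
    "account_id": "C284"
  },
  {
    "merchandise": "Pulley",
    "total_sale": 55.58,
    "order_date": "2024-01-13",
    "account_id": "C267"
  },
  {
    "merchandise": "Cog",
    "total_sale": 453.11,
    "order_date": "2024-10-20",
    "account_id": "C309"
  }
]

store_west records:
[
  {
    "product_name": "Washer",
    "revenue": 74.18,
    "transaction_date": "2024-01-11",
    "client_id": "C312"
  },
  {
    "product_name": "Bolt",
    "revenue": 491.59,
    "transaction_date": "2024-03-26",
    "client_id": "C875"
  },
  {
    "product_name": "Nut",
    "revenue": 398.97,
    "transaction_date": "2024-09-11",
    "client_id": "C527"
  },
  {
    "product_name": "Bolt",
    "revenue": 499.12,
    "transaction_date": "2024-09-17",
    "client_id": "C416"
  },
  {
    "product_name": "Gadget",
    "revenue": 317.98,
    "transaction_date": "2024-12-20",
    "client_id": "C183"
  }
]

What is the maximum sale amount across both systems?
499.12

Reconcile: "total_sale" (store_central) = "revenue" (store_west) = sale amount

Maximum in store_central: 453.11
Maximum in store_west: 499.12

Overall maximum: max(453.11, 499.12) = 499.12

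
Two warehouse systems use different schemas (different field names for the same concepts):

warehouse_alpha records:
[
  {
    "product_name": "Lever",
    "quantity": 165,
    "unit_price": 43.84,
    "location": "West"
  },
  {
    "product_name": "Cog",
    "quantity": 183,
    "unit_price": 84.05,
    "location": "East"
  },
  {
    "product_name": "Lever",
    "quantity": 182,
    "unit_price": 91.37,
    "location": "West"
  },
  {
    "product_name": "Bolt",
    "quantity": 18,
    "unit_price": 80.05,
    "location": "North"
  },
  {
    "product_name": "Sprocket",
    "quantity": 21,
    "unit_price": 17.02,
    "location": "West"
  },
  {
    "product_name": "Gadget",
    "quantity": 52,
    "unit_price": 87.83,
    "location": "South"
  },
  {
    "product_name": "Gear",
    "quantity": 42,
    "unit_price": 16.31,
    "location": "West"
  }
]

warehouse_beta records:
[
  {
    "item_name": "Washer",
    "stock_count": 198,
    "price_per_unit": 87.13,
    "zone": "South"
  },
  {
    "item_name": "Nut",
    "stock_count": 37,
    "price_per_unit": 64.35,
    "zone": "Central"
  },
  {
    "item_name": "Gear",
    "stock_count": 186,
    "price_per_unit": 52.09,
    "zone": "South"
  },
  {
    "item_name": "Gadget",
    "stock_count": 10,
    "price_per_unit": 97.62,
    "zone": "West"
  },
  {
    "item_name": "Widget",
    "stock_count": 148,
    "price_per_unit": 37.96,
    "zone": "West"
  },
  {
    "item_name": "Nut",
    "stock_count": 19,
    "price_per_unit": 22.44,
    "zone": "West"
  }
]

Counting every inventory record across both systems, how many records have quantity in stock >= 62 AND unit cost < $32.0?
0

Schema mappings:
- "quantity" (warehouse_alpha) = "stock_count" (warehouse_beta) = quantity
- "unit_price" (warehouse_alpha) = "price_per_unit" (warehouse_beta) = unit cost

Records meeting both conditions in warehouse_alpha: 0
Records meeting both conditions in warehouse_beta: 0

Total: 0 + 0 = 0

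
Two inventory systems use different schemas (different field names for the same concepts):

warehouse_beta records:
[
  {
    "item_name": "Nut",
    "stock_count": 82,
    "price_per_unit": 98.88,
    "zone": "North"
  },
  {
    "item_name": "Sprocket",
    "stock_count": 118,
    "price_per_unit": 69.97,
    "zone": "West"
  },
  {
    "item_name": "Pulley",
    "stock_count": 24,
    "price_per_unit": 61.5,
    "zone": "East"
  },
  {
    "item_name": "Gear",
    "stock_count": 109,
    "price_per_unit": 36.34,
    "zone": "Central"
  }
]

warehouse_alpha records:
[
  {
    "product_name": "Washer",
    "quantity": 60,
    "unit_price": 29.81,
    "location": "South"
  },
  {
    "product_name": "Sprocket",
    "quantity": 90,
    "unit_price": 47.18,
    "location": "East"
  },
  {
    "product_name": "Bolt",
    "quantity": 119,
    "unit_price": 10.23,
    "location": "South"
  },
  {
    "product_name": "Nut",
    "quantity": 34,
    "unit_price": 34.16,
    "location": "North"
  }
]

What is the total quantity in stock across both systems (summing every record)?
636

To reconcile these schemas, identify the field holding the quantity in stock in each system:
1. In warehouse_beta it is "stock_count"
2. In warehouse_alpha it is "quantity"

From warehouse_beta: 82 + 118 + 24 + 109 = 333
From warehouse_alpha: 60 + 90 + 119 + 34 = 303

Total: 333 + 303 = 636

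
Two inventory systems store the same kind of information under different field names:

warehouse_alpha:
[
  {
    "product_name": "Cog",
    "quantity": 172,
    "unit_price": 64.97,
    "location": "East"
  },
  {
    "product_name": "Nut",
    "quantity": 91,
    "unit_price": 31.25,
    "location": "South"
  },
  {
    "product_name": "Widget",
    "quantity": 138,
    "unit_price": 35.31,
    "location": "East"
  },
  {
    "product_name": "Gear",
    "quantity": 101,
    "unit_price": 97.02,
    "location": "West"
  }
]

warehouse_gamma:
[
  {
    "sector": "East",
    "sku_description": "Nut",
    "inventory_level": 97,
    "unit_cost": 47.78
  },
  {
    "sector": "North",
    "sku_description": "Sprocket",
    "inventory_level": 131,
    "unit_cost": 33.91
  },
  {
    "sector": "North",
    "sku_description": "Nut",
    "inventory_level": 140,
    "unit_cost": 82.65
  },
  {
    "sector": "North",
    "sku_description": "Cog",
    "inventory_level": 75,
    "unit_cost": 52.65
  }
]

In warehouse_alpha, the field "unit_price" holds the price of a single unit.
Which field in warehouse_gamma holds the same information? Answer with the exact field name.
unit_cost

In warehouse_alpha, "unit_price" holds the price of a single unit.
The fields in warehouse_gamma are: "sector", "sku_description", "inventory_level", "unit_cost".
"unit_cost" is the match: the name refers to the same concept and its values are decimal currency amounts (e.g. 47.78, 33.91).
The other fields ("sector", "sku_description", "inventory_level") hold different kinds of data.

So "unit_price" in warehouse_alpha corresponds to "unit_cost" in warehouse_gamma.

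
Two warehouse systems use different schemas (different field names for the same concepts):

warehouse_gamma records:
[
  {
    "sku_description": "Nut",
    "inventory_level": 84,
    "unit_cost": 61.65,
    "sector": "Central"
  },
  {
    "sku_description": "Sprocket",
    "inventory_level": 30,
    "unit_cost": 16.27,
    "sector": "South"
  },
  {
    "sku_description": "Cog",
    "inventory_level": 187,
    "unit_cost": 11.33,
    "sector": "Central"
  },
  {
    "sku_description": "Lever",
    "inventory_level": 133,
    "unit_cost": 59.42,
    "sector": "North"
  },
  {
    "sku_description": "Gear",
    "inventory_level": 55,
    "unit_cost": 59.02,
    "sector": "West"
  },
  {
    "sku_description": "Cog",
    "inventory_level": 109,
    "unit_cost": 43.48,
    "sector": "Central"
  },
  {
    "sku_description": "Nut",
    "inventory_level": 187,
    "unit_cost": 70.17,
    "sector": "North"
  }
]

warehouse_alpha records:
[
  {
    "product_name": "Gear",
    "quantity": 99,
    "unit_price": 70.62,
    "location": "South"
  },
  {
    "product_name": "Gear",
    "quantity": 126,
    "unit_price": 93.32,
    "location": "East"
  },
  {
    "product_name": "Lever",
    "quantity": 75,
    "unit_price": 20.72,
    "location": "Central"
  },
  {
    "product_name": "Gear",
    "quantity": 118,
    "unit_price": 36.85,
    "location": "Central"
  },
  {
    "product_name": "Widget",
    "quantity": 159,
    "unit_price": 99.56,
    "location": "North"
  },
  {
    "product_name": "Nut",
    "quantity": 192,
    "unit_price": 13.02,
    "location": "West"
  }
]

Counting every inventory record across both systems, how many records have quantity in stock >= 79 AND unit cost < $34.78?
2

Schema mappings:
- "inventory_level" (warehouse_gamma) = "quantity" (warehouse_alpha) = quantity
- "unit_cost" (warehouse_gamma) = "unit_price" (warehouse_alpha) = unit cost

Records meeting both conditions in warehouse_gamma: 1
Records meeting both conditions in warehouse_alpha: 1

Total: 1 + 1 = 2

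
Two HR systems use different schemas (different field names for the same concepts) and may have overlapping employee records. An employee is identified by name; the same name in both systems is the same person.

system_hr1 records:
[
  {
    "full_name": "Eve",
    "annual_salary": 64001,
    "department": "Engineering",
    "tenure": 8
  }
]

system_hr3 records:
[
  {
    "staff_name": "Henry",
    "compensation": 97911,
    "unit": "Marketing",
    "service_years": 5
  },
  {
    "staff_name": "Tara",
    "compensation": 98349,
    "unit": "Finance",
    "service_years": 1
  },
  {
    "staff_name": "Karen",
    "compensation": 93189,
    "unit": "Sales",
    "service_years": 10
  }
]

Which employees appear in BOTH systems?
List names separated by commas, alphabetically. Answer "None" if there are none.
None

Schema mapping: "full_name" (system_hr1) = "staff_name" (system_hr3) = employee name

Names in system_hr1: ['Eve']
Names in system_hr3: ['Henry', 'Karen', 'Tara']

Intersection: None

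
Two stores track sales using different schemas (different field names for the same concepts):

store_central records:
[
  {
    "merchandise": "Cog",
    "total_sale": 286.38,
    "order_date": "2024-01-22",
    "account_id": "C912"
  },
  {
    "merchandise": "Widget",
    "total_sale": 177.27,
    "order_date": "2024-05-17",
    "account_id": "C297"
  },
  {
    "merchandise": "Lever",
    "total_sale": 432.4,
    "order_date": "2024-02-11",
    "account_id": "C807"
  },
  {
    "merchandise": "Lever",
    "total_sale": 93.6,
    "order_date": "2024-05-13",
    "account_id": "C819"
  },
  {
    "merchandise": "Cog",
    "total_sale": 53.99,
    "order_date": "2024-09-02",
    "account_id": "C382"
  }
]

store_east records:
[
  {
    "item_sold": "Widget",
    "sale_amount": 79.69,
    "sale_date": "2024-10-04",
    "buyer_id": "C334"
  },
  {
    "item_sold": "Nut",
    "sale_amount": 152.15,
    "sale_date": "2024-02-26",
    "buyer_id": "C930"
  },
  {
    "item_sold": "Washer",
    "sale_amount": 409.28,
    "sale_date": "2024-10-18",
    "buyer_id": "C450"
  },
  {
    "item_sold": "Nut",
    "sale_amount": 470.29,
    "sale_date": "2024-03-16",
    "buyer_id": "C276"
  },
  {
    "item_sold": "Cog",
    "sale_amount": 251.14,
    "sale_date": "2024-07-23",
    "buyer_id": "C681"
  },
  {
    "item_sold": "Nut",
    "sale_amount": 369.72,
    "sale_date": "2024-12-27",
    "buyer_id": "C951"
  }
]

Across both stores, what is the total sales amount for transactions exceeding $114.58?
2548.63

Schema mapping: "total_sale" (store_central) = "sale_amount" (store_east) = sale amount

Sum of sales > $114.58 in store_central: 896.05
Sum of sales > $114.58 in store_east: 1652.58

Total: 896.05 + 1652.58 = 2548.63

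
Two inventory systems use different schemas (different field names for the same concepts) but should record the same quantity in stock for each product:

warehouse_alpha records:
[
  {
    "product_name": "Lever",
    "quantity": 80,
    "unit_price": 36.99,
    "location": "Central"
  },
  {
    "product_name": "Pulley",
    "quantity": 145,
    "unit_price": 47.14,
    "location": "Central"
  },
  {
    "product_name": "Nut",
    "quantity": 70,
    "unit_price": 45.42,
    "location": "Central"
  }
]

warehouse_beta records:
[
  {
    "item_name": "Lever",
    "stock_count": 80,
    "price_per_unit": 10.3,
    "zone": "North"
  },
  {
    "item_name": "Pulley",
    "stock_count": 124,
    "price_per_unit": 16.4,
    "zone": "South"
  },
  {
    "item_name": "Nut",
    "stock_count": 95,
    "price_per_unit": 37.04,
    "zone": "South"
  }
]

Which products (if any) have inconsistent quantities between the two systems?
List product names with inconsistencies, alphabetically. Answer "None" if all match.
Nut, Pulley

Schema mappings:
- "product_name" (warehouse_alpha) = "item_name" (warehouse_beta) = product name
- "quantity" (warehouse_alpha) = "stock_count" (warehouse_beta) = quantity

Comparison:
  Lever: 80 vs 80 - MATCH
  Pulley: 145 vs 124 - MISMATCH
  Nut: 70 vs 95 - MISMATCH

Products with inconsistencies: Nut, Pulley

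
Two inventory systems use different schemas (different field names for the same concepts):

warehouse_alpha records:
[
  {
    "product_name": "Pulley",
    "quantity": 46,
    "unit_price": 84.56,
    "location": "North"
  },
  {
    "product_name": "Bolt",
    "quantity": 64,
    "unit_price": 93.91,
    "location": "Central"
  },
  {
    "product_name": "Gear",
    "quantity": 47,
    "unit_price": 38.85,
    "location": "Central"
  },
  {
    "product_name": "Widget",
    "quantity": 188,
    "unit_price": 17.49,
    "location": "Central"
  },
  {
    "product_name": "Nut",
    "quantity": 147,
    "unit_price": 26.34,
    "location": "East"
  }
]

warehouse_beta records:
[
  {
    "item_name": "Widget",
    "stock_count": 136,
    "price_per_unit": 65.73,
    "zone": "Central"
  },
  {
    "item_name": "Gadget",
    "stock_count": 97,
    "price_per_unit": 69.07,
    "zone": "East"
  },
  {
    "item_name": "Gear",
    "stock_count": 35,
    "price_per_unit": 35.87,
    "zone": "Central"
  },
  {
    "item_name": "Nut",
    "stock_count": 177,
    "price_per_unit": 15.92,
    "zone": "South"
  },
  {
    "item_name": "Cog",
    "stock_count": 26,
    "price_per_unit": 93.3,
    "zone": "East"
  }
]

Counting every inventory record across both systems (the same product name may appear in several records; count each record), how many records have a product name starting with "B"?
1

Schema mapping: "product_name" (warehouse_alpha) = "item_name" (warehouse_beta) = product name

Records with product name starting with "B" in warehouse_alpha: 1
Records with product name starting with "B" in warehouse_beta: 0

Total: 1 + 0 = 1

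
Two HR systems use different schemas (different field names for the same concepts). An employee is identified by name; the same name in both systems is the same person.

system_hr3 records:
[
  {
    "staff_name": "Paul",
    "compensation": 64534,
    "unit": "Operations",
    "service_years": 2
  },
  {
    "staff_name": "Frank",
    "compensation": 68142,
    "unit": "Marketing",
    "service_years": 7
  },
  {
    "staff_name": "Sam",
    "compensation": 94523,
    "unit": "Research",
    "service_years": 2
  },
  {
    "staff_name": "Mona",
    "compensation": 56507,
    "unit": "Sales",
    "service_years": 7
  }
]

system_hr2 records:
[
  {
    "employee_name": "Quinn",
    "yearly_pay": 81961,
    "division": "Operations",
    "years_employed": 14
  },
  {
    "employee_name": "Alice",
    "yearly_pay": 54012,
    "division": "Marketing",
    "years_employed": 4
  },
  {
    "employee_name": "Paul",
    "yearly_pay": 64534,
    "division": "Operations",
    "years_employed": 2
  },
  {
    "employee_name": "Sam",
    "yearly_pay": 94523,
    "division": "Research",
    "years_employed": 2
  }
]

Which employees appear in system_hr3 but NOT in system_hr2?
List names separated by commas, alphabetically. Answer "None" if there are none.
Frank, Mona

Schema mapping: "staff_name" (system_hr3) = "employee_name" (system_hr2) = employee name

Names in system_hr3: ['Frank', 'Mona', 'Paul', 'Sam']
Names in system_hr2: ['Alice', 'Paul', 'Quinn', 'Sam']

In system_hr3 but not system_hr2: ['Frank', 'Mona']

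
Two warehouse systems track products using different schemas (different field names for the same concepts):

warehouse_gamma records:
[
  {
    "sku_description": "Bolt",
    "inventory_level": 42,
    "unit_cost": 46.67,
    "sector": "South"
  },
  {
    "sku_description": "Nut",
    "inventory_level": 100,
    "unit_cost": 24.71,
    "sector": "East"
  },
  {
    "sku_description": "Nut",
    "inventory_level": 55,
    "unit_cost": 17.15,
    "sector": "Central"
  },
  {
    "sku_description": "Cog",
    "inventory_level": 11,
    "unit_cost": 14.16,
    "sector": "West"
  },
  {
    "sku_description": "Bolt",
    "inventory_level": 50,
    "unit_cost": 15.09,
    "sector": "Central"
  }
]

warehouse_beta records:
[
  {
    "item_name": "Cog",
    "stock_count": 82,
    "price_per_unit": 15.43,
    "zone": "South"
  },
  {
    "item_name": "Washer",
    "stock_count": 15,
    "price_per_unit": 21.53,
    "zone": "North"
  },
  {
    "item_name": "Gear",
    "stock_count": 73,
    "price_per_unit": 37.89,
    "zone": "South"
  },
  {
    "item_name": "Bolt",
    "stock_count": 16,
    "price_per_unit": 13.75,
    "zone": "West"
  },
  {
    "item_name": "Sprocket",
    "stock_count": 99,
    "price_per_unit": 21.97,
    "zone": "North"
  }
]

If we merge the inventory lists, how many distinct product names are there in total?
6

Schema mapping: "sku_description" (warehouse_gamma) = "item_name" (warehouse_beta) = product name

Products in warehouse_gamma: ['Bolt', 'Cog', 'Nut']
Products in warehouse_beta: ['Bolt', 'Cog', 'Gear', 'Sprocket', 'Washer']

Union (unique products): ['Bolt', 'Cog', 'Gear', 'Nut', 'Sprocket', 'Washer']
Count: 6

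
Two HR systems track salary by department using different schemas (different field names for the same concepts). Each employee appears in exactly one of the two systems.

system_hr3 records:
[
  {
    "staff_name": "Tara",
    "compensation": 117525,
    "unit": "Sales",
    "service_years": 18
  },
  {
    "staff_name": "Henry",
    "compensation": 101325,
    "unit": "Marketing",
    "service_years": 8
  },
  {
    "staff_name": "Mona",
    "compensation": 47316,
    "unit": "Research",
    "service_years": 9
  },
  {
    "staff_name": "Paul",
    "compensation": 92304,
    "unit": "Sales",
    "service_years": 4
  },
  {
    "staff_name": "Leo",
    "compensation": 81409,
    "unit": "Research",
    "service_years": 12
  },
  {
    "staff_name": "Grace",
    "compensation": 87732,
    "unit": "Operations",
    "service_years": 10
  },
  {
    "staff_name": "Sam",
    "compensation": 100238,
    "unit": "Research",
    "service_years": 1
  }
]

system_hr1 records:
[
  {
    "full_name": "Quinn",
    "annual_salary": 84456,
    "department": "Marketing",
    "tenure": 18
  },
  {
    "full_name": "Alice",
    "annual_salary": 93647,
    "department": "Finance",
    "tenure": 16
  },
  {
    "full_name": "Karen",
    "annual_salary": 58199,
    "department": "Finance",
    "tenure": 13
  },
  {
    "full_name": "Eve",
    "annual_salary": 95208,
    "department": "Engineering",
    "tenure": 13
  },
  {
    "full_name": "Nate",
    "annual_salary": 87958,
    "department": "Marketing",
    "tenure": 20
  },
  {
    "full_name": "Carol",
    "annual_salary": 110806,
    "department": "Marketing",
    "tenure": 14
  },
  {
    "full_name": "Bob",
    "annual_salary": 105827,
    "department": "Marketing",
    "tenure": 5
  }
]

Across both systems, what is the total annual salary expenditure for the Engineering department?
95208

Schema mappings:
- "unit" (system_hr3) = "department" (system_hr1) = department
- "compensation" (system_hr3) = "annual_salary" (system_hr1) = salary

Engineering salaries from system_hr3: 0
Engineering salaries from system_hr1: 95208

Total: 0 + 95208 = 95208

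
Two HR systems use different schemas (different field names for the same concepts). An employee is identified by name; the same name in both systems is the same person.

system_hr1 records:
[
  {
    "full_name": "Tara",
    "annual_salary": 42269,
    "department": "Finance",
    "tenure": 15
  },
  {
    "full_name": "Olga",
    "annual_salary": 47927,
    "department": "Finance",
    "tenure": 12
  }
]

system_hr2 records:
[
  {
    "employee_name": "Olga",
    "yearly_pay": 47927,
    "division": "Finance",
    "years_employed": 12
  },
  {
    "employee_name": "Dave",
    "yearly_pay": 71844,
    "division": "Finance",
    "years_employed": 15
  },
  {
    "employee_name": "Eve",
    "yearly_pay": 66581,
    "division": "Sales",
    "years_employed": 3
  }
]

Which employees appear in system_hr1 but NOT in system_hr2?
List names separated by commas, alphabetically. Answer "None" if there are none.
Tara

Schema mapping: "full_name" (system_hr1) = "employee_name" (system_hr2) = employee name

Names in system_hr1: ['Olga', 'Tara']
Names in system_hr2: ['Dave', 'Eve', 'Olga']

In system_hr1 but not system_hr2: ['Tara']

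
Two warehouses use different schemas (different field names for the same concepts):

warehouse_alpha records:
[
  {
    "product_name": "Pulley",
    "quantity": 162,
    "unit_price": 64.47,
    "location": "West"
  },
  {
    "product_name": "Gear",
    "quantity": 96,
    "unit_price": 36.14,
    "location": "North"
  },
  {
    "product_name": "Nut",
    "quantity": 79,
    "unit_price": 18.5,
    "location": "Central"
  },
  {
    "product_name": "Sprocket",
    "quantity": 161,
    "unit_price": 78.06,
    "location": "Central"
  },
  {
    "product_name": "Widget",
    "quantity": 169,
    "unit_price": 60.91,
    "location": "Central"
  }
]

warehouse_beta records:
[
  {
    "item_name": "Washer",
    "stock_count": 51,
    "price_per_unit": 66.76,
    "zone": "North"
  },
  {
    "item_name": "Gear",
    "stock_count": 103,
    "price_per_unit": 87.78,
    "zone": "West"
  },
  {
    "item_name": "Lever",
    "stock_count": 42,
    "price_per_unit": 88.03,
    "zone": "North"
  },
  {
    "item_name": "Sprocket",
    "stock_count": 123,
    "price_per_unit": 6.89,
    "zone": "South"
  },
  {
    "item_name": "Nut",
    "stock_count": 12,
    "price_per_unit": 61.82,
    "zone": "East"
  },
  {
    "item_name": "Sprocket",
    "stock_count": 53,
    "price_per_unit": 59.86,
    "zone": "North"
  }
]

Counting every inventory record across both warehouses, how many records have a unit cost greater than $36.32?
8

Schema mapping: "unit_price" (warehouse_alpha) = "price_per_unit" (warehouse_beta) = unit cost

Records > $36.32 in warehouse_alpha: 3
Records > $36.32 in warehouse_beta: 5

Total count: 3 + 5 = 8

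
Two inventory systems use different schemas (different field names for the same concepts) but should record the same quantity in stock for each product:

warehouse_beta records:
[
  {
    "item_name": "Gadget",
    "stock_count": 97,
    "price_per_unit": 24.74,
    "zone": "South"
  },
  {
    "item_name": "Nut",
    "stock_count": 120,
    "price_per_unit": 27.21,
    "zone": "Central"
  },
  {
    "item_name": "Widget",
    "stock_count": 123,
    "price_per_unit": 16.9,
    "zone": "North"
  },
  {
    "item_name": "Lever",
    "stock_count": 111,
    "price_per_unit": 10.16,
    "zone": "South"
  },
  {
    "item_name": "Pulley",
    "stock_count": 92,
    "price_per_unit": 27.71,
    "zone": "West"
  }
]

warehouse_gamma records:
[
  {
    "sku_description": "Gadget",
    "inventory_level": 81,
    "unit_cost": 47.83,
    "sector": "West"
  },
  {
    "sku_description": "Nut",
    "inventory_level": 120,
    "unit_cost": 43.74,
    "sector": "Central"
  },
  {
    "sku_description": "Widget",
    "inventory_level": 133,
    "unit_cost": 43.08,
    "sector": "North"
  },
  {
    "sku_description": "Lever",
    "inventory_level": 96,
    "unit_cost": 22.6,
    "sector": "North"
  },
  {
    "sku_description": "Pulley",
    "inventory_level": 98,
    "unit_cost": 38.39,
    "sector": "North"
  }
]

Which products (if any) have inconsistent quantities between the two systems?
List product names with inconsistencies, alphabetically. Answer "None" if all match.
Gadget, Lever, Pulley, Widget

Schema mappings:
- "item_name" (warehouse_beta) = "sku_description" (warehouse_gamma) = product name
- "stock_count" (warehouse_beta) = "inventory_level" (warehouse_gamma) = quantity

Comparison:
  Gadget: 97 vs 81 - MISMATCH
  Nut: 120 vs 120 - MATCH
  Widget: 123 vs 133 - MISMATCH
  Lever: 111 vs 96 - MISMATCH
  Pulley: 92 vs 98 - MISMATCH

Products with inconsistencies: Gadget, Lever, Pulley, Widget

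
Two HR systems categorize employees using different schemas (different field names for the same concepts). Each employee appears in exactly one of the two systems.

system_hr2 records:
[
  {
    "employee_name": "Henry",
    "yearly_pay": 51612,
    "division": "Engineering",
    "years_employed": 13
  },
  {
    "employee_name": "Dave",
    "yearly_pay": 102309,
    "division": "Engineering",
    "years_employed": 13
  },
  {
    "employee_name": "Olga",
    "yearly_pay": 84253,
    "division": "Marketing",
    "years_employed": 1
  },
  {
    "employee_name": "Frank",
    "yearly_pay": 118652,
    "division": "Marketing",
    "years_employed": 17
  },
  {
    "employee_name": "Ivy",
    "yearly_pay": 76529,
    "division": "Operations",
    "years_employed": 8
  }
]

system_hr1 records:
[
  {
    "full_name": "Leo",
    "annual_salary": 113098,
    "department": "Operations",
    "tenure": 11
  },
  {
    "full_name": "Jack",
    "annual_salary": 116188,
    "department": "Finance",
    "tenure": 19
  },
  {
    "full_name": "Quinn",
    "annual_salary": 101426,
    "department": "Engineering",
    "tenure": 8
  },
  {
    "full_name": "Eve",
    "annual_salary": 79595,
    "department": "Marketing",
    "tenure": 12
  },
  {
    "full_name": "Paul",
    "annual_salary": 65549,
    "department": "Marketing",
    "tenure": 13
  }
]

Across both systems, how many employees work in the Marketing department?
4

Schema mapping: "division" (system_hr2) = "department" (system_hr1) = department

Marketing employees in system_hr2: 2
Marketing employees in system_hr1: 2

Total in Marketing: 2 + 2 = 4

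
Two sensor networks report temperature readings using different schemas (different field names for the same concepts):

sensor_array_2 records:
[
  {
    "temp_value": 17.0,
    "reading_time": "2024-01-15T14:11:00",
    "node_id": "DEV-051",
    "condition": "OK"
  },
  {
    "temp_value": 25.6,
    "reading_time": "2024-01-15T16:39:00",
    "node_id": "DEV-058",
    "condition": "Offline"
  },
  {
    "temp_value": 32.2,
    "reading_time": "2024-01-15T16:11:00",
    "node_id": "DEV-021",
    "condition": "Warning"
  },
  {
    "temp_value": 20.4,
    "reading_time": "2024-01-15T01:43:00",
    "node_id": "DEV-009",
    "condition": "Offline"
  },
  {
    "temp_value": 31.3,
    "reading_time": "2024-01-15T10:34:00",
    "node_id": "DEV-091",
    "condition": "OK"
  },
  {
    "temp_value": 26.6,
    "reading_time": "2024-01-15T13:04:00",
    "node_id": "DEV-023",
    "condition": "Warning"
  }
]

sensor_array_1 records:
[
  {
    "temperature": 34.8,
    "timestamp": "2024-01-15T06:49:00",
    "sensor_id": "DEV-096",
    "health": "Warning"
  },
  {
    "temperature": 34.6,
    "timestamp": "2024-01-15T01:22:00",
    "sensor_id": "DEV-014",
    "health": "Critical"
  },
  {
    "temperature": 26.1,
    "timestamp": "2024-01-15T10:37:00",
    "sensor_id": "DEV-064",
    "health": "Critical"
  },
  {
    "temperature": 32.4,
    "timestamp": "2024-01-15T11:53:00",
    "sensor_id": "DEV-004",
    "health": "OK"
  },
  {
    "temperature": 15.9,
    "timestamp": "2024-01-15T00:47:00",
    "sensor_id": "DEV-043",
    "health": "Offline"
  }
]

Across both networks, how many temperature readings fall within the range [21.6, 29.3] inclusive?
3

Schema mapping: "temp_value" (sensor_array_2) = "temperature" (sensor_array_1) = temperature

Readings in [21.6, 29.3] from sensor_array_2: 2
Readings in [21.6, 29.3] from sensor_array_1: 1

Total count: 2 + 1 = 3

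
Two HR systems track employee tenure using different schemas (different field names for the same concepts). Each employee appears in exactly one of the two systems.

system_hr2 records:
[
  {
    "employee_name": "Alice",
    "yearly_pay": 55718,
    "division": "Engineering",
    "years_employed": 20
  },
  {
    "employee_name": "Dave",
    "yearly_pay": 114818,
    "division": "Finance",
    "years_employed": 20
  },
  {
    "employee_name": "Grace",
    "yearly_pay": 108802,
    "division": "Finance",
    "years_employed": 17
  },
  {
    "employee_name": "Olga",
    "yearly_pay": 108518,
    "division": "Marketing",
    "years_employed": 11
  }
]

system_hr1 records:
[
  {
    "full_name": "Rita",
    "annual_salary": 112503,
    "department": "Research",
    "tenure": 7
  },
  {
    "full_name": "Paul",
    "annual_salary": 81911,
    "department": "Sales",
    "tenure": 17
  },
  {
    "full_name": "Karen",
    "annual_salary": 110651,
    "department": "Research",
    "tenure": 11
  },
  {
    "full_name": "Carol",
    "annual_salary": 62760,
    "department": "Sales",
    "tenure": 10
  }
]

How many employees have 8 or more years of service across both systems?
7

Reconcile schemas: "years_employed" (system_hr2) = "tenure" (system_hr1) = years of service

From system_hr2: 4 employees with >= 8 years
From system_hr1: 3 employees with >= 8 years

Total: 4 + 3 = 7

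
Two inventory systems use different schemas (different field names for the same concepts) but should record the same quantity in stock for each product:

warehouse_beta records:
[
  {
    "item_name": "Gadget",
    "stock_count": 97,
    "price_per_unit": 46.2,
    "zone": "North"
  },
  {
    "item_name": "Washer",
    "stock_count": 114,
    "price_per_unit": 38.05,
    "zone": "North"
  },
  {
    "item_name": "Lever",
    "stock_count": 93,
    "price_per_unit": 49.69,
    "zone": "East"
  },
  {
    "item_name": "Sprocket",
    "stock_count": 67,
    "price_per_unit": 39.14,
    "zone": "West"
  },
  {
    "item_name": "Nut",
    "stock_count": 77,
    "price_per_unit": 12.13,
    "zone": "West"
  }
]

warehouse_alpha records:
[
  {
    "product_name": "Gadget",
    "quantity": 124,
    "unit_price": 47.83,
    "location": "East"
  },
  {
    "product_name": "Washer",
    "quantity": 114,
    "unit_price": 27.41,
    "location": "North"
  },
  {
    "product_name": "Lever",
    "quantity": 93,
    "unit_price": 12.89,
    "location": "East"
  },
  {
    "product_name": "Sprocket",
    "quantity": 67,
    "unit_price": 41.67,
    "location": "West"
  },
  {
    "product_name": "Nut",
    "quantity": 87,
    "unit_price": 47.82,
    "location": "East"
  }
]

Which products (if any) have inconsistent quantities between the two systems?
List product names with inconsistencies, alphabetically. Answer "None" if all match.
Gadget, Nut

Schema mappings:
- "item_name" (warehouse_beta) = "product_name" (warehouse_alpha) = product name
- "stock_count" (warehouse_beta) = "quantity" (warehouse_alpha) = quantity

Comparison:
  Gadget: 97 vs 124 - MISMATCH
  Washer: 114 vs 114 - MATCH
  Lever: 93 vs 93 - MATCH
  Sprocket: 67 vs 67 - MATCH
  Nut: 77 vs 87 - MISMATCH

Products with inconsistencies: Gadget, Nut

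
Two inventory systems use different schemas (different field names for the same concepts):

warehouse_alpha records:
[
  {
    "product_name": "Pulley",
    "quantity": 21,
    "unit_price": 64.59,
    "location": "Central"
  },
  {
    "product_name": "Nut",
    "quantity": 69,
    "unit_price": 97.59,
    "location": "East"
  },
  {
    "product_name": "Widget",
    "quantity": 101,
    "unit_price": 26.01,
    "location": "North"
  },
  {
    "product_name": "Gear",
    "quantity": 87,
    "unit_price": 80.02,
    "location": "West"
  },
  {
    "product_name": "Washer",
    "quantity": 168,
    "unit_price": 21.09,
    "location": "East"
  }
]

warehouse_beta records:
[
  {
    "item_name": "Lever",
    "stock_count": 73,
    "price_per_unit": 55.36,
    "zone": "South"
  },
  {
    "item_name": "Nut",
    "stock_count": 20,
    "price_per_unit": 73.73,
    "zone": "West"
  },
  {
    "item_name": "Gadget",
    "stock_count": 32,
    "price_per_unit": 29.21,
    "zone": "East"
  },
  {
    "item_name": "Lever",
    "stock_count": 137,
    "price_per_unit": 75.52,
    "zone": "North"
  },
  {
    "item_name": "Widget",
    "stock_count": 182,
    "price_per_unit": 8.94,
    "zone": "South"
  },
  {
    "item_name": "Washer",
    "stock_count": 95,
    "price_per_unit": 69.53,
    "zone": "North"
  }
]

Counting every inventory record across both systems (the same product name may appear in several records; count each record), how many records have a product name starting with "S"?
0

Schema mapping: "product_name" (warehouse_alpha) = "item_name" (warehouse_beta) = product name

Records with product name starting with "S" in warehouse_alpha: 0
Records with product name starting with "S" in warehouse_beta: 0

Total: 0 + 0 = 0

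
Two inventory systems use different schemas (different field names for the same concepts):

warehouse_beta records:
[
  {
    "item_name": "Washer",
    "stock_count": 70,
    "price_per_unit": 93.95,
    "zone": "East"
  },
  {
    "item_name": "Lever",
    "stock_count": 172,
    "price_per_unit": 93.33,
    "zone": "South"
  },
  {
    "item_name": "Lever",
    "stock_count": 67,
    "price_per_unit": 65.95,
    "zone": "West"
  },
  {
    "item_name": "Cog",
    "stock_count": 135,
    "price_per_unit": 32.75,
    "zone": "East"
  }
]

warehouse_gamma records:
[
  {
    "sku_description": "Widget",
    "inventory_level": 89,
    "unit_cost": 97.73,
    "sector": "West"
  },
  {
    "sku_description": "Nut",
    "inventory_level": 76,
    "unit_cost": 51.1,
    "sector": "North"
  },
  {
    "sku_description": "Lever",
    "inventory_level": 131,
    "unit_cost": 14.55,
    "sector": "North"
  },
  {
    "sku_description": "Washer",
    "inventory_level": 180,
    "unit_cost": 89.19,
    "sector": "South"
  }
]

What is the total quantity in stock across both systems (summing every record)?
920

To reconcile these schemas, identify the field holding the quantity in stock in each system:
1. In warehouse_beta it is "stock_count"
2. In warehouse_gamma it is "inventory_level"

From warehouse_beta: 70 + 172 + 67 + 135 = 444
From warehouse_gamma: 89 + 76 + 131 + 180 = 476

Total: 444 + 476 = 920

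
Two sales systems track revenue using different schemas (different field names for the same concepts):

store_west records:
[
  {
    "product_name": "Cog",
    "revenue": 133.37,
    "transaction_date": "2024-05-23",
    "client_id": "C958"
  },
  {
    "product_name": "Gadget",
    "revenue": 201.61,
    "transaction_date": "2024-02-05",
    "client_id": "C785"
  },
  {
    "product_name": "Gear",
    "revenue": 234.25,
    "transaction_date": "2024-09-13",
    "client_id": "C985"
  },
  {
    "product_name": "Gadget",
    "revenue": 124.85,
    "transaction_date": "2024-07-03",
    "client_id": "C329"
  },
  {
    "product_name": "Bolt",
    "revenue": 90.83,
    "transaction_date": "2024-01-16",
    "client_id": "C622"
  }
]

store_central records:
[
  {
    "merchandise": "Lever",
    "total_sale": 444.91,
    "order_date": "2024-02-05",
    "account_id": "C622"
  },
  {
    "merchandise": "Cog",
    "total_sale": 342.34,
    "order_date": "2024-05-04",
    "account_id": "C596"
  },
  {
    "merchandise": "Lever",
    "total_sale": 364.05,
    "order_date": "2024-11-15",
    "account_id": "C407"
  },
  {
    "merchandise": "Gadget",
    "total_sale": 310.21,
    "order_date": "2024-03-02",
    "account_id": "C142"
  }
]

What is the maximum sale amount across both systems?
444.91

Reconcile: "revenue" (store_west) = "total_sale" (store_central) = sale amount

Maximum in store_west: 234.25
Maximum in store_central: 444.91

Overall maximum: max(234.25, 444.91) = 444.91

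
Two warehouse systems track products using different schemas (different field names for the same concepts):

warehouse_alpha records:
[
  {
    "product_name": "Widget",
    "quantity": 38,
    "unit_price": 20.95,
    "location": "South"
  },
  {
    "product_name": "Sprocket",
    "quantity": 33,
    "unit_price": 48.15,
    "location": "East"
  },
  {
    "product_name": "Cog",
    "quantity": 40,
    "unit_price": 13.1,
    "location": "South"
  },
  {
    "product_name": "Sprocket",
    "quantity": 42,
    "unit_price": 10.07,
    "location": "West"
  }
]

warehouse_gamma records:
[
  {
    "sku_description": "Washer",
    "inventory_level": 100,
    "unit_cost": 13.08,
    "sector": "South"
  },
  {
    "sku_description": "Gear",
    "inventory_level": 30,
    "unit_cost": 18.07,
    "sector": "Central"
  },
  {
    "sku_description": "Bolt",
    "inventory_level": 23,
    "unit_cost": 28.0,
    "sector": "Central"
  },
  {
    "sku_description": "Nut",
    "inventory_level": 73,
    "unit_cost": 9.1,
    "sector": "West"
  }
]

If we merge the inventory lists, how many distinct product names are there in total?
7

Schema mapping: "product_name" (warehouse_alpha) = "sku_description" (warehouse_gamma) = product name

Products in warehouse_alpha: ['Cog', 'Sprocket', 'Widget']
Products in warehouse_gamma: ['Bolt', 'Gear', 'Nut', 'Washer']

Union (unique products): ['Bolt', 'Cog', 'Gear', 'Nut', 'Sprocket', 'Washer', 'Widget']
Count: 7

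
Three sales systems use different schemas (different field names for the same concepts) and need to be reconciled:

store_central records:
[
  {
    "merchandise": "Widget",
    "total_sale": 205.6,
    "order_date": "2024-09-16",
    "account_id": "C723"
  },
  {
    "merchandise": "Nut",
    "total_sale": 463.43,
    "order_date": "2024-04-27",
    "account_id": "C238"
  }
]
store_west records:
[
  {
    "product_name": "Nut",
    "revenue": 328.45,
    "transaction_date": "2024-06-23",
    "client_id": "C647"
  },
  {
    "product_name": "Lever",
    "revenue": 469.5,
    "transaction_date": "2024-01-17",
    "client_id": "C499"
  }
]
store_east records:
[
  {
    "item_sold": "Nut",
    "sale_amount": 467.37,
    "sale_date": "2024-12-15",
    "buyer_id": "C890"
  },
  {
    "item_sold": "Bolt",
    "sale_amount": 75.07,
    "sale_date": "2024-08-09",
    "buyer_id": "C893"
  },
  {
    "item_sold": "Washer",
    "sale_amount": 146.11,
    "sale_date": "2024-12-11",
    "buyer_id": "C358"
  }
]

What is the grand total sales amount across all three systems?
2155.53

Schema reconciliation - all amount fields map to sale amount:

store_central (total_sale): 669.03
store_west (revenue): 797.95
store_east (sale_amount): 688.55

Grand total: 2155.53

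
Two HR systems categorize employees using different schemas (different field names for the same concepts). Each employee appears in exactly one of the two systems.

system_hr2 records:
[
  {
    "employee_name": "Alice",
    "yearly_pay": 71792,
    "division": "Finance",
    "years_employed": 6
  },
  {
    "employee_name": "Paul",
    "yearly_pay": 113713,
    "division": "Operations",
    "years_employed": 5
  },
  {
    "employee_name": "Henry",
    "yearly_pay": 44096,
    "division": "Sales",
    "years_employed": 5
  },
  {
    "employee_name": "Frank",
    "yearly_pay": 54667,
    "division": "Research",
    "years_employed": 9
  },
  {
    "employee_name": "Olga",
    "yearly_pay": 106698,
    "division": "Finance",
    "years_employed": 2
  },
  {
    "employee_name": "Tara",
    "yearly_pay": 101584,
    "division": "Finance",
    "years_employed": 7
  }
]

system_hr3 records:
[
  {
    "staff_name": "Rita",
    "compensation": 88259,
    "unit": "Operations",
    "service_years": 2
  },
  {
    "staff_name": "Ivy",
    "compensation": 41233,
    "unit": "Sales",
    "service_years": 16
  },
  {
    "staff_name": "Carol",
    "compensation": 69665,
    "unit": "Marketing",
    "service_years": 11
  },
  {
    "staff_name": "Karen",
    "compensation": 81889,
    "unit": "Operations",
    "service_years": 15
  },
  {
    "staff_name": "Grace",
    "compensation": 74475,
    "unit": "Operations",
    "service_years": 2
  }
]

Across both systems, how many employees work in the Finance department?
3

Schema mapping: "division" (system_hr2) = "unit" (system_hr3) = department

Finance employees in system_hr2: 3
Finance employees in system_hr3: 0

Total in Finance: 3 + 0 = 3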